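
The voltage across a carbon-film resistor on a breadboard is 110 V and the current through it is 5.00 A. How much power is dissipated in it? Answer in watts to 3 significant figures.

550 W

Both the voltage across and the current through the element are known, so P = V I applies directly.
P = 110 V × 5.000 A = 550.0 W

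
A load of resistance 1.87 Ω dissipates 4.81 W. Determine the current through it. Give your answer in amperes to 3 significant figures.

Rearranging the power relation for the two known quantities gives I = √(P / R).
I = √(4.81 / 1.87) = 1.604 A

1.60 A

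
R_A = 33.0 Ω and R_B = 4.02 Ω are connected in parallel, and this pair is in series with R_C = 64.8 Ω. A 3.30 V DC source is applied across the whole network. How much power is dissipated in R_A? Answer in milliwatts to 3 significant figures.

Combine R_A and R_B into their parallel equivalent first, reducing the network to two series resistors.
R_p = (33.0×4.02)/(33.0+4.02) = 3.583 Ω
R_total = R_p + 64.8 = 3.583 + 64.8 = 68.38 Ω
I = V / R_total = 3.30 / 68.38 = 0.04826 A
Voltage across the parallel pair: V_p = I × R_p = 0.04826 × 3.583 = 0.1729 V
R_A sits across V_p; its power is V_p²/R.
P_R_A = (0.1729)² / 33.0 = 0.0009062 W

0.906 mW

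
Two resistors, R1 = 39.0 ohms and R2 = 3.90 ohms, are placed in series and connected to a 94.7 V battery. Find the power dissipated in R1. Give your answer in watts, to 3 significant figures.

The current is common to all series resistors; compute it, then apply P = I²R for the target.
R_total = 39.0 + 3.90 = 42.90 Ω
I = V / R_total = 94.7 / 42.90 = 2.207 A
P_R1 = I² × R1 = (2.207)² × 39.0 = 190.0 W

190 W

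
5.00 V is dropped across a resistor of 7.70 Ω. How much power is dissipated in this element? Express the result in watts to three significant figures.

3.25 W

With V across and R both known, P = V²/R gives the dissipation directly.
P = (5.00 V)² / 7.70 Ω = 3.247 W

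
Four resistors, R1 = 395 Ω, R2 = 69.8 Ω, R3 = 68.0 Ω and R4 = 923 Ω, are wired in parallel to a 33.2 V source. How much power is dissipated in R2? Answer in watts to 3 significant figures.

15.8 W

Parallel branches share the same voltage; P = V²/R gives the branch power in one step.
P_R2 = V² / R2 = (33.2)² / 69.8 Ω = 15.79 W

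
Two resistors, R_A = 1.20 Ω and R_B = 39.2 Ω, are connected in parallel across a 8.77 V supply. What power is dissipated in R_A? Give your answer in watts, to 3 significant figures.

Each parallel branch sees the full supply voltage, so P = V²/R applies directly to the target branch.
P_R_A = V² / R_A = (8.77)² / 1.20 Ω = 64.09 W

64.1 W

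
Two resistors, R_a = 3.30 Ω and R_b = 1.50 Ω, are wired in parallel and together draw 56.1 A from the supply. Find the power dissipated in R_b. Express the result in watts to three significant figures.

2230 W

The branches share the same voltage, but only the total current is given — find V from the equivalent resistance first.
1/R_eq = 1/3.30 + 1/1.50 ⇒ R_eq = 1.031 Ω
V = I_total × R_eq = 56.10 × 1.031 = 57.85 V
P_R_b = V² / R_b = (57.85)² / 1.50 = 2231 W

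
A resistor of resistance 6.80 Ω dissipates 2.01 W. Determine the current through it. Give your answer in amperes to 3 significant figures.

0.544 A

The two known quantities fix the third via I = √(P / R).
I = √(2.01 / 6.80) = 0.5437 A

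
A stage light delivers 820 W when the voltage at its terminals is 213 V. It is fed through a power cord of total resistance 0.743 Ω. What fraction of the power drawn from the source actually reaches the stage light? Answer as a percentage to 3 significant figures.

98.7 %

I = P / V = 820 / 213 = 3.850 A through the power cord.
P_line = I² R_line = (3.850)² × 0.743 = 11.01 W
P_source = P_load + P_line = 820.0 + 11.01 = 831.0 W
η = P_load / P_source = 820.0 / 831.0 = 0.9867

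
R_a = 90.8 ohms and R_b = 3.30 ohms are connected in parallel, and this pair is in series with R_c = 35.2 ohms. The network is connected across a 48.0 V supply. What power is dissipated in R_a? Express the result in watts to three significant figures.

0.175 W

Combine R_a and R_b into their parallel equivalent first, reducing the network to two series resistors.
R_p = (90.8×3.30)/(90.8+3.30) = 3.184 Ω
R_total = R_p + 35.2 = 3.184 + 35.2 = 38.38 Ω
I = V / R_total = 48.0 / 38.38 = 1.251 A
Voltage across the parallel pair: V_p = I × R_p = 1.251 × 3.184 = 3.982 V
R_a sits across V_p; its power is V_p²/R.
P_R_a = (3.982)² / 90.8 = 0.1746 W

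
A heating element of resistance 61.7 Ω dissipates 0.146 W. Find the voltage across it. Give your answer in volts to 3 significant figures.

The two known quantities fix the third via V = √(P R).
V = √(0.146 × 61.7) = 3.001 V

3.00 V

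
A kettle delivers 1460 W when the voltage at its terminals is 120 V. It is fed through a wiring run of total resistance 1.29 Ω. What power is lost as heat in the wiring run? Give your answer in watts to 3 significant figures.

Line loss is just I²R for the cable — we know both I and R_line directly.
I = P / V = 1460 / 120 = 12.17 A through the wiring run.
P_line = I² R_line = (12.17)² × 1.29 = 191.0 W

191 W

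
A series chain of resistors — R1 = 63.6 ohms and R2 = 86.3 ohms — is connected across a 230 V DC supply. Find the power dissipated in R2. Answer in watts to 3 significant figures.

203 W

The current is common to all series resistors; compute it, then apply P = I²R for the target.
R_total = 63.6 + 86.3 = 149.9 Ω
I = V / R_total = 230 / 149.9 = 1.534 A
P_R2 = I² × R2 = (1.534)² × 86.3 = 203.2 W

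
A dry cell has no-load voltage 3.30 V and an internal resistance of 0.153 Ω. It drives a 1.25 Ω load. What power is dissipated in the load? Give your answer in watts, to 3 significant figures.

The internal resistance and the load are in series, so the same I flows through both; get I from ε/(r+R), then I²R for the load.
I = ε / (r + R) = 3.30 / (0.153 + 1.25) = 2.352 A
P_load = I² R = (2.352)² × 1.25 = 6.915 W

6.92 W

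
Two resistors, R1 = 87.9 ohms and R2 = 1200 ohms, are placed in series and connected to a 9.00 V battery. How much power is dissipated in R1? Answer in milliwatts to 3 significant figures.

Since the resistors are in series they all carry the loop current I = V/R_total; the power in any one is I²R.
R_total = 87.9 + 1200 = 1288 Ω
I = V / R_total = 9.00 / 1288 = 0.006988 A
P_R1 = I² × R1 = (0.006988)² × 87.9 = 0.004292 W

4.29 mW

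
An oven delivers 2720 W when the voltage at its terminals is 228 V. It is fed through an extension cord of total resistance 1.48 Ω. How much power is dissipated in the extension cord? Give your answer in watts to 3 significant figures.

Line loss is just I²R for the cable — we know both I and R_line directly.
I = P / V = 2720 / 228 = 11.93 A through the extension cord.
P_line = I² R_line = (11.93)² × 1.48 = 210.6 W

211 W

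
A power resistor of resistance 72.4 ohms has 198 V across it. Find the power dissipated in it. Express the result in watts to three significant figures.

541 W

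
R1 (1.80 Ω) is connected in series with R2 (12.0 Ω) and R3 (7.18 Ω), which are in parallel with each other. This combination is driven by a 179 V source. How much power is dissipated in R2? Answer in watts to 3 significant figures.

First combine the parallel branches into one equivalent R_p, then R1 + R_p is a series pair.
R_p = (12.0×7.18)/(12.0+7.18) = 4.492 Ω
R_total = 1.80 + 4.492 = 6.292 Ω
I = V / R_total = 179 / 6.292 = 28.45 A
Voltage across the parallel pair: V_p = I × R_p = 28.45 × 4.492 = 127.8 V
R2 sees V_p directly, so P = V_p² / R2.
P_R2 = (127.8)² / 12.0 = 1361 W

1360 W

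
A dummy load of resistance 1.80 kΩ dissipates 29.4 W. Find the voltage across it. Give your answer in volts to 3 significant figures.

Inverting the appropriate power form: V = √(P R).
V = √(29.4 × 1800) = 230.0 V

230 V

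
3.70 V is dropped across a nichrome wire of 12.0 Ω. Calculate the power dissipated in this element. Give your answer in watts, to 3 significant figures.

1.14 W

We know the drop across the element and its resistance — P = V²/R, one step.
P = (3.70 V)² / 12.0 Ω = 1.141 W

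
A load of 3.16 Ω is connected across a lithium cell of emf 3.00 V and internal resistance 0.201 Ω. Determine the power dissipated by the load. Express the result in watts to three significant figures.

2.52 W

The internal resistance and the load are in series, so the same I flows through both; get I from ε/(r+R), then I²R for the load.
I = ε / (r + R) = 3.00 / (0.201 + 3.16) = 0.8926 A
P_load = I² R = (0.8926)² × 3.16 = 2.518 W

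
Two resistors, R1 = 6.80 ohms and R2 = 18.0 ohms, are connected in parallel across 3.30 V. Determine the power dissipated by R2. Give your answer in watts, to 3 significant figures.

0.605 W

R2 sits directly across the source, so P = V²/R with V = 3.30 V.
P_R2 = V² / R2 = (3.30)² / 18.0 Ω = 0.6050 W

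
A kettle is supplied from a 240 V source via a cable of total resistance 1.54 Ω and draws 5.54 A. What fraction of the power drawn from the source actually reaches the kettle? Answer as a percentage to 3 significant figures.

96.4 %

The cable carries the full 5.54 A.
P_line = I² R_line = (5.540)² × 1.54 = 47.27 W
P_source = V I = 240 × 5.540 = 1330 W; P_load = 1282 W
η = P_load / P_source = 1282 / 1330 = 0.9645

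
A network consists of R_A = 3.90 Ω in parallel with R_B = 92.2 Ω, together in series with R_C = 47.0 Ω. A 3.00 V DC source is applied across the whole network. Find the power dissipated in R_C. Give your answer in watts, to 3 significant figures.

0.164 W

Reduce the parallel combination to a single R_p; the circuit then becomes R_p in series with the remaining resistor.
R_p = (3.90×92.2)/(3.90+92.2) = 3.742 Ω
R_total = R_p + 47.0 = 3.742 + 47.0 = 50.74 Ω
I = V / R_total = 3.00 / 50.74 = 0.05912 A
All the supply current flows through R_C; use P = I²R_C.
P_R_C = (0.05912)² × 47.0 = 0.1643 W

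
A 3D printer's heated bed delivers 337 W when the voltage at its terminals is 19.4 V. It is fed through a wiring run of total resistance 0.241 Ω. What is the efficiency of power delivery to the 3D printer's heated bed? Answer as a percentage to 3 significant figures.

82.3 %

I = P / V = 337 / 19.4 = 17.37 A through the wiring run.
P_line = I² R_line = (17.37)² × 0.241 = 72.72 W
P_source = P_load + P_line = 337.0 + 72.72 = 409.7 W
η = P_load / P_source = 337.0 / 409.7 = 0.8225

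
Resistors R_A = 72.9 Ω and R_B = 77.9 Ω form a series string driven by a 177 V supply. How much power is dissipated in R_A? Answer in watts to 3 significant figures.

100 W

In a series string the same current flows through every resistor — find that current, then P = I²R for the one we want.
R_total = 72.9 + 77.9 = 150.8 Ω
I = V / R_total = 177 / 150.8 = 1.174 A
P_R_A = I² × R_A = (1.174)² × 72.9 = 100.4 W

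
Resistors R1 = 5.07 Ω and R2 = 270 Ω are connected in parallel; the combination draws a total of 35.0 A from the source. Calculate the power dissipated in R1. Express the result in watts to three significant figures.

5980 W

Parallel branches share V, not I — compute V via R_eq, then use V²/R for the target branch.
1/R_eq = 1/5.07 + 1/270 ⇒ R_eq = 4.977 Ω
V = I_total × R_eq = 35.00 × 4.977 = 174.2 V
P_R1 = V² / R1 = (174.2)² / 5.07 = 5984 W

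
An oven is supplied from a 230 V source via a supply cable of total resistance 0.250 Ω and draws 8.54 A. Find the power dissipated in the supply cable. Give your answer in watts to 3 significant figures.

18.2 W

Only the current and the line resistance are needed for the I²R loss.
The supply cable carries the full 8.54 A.
P_line = I² R_line = (8.540)² × 0.250 = 18.23 W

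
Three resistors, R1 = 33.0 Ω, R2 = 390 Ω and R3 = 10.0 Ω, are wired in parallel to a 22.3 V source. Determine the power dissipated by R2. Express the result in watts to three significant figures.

R2 sits directly across the source, so P = V²/R with V = 22.3 V.
P_R2 = V² / R2 = (22.3)² / 390 Ω = 1.275 W

1.28 W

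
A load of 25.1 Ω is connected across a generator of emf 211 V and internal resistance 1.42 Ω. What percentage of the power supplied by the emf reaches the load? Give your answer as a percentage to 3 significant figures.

η = P_load/(P_load+P_int) = I²R/(I²R+I²r) = R/(R+r) — the I² cancels for series elements.
η = R / (R + r) = 25.1 / (25.1 + 1.42) = 0.9465

94.6 %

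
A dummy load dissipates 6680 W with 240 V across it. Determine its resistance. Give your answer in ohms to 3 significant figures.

8.62 Ω

Inverting the appropriate power form: R = V² / P.
R = (240)² / 6680 = 8.623 Ω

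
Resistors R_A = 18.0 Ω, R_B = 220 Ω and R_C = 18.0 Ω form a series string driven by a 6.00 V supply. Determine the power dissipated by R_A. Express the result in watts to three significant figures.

Since the resistors are in series they all carry the loop current I = V/R_total; the power in any one is I²R.
R_total = 18.0 + 220 + 18.0 = 256.0 Ω
I = V / R_total = 6.00 / 256.0 = 0.02344 A
P_R_A = I² × R_A = (0.02344)² × 18.0 = 0.009888 W

0.00989 W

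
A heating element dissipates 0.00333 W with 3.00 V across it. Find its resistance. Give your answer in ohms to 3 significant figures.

Rearranging the power relation for the two known quantities gives R = V² / P.
R = (3.00)² / 0.00333 = 2703 Ω

2700 Ω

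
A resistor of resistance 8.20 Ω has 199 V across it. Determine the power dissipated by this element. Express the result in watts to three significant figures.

4830 W

With V across and R both known, P = V²/R gives the dissipation directly.
P = (199 V)² / 8.20 Ω = 4829 W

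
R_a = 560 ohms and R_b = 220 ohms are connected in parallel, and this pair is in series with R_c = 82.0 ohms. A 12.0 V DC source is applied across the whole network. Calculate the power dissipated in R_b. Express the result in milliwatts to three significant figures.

284 mW

Reduce the parallel combination to a single R_p; the circuit then becomes R_p in series with the remaining resistor.
R_p = (560×220)/(560+220) = 157.9 Ω
R_total = R_p + 82.0 = 157.9 + 82.0 = 239.9 Ω
I = V / R_total = 12.0 / 239.9 = 0.05001 A
Voltage across the parallel pair: V_p = I × R_p = 0.05001 × 157.9 = 7.899 V
Use P = V²/R for R_b with V = V_p.
P_R_b = (7.899)² / 220 = 0.2836 W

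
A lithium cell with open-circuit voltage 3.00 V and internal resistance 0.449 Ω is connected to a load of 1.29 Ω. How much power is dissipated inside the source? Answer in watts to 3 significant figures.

1.34 W

Internal loss is I²r, with I set by the total series resistance r+R.
I = ε / (r + R) = 3.00 / (0.449 + 1.29) = 1.725 A
P_int = I² r = (1.725)² × 0.449 = 1.336 W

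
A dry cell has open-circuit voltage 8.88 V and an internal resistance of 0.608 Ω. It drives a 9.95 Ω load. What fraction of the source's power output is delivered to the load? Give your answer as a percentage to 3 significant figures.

94.2 %

The source delivers εI, of which I²R reaches the load and I²r is lost; since I is common, η = R/(R+r).
η = R / (R + r) = 9.95 / (9.95 + 0.608) = 0.9424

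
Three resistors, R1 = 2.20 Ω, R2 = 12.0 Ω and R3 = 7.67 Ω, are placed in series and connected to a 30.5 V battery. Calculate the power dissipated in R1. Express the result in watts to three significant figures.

4.28 W

Since the resistors are in series they all carry the loop current I = V/R_total; the power in any one is I²R.
R_total = 2.20 + 12.0 + 7.67 = 21.87 Ω
I = V / R_total = 30.5 / 21.87 = 1.395 A
P_R1 = I² × R1 = (1.395)² × 2.20 = 4.279 W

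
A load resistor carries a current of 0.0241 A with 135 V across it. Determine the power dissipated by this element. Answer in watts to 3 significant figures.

V and I are known directly — P = V I, no intermediate step needed.
P = 135 V × 0.02410 A = 3.253 W

3.25 W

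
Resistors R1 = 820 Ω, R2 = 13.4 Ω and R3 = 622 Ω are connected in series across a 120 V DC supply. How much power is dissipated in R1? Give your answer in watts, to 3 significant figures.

5.57 W

Since the resistors are in series they all carry the loop current I = V/R_total; the power in any one is I²R.
R_total = 820 + 13.4 + 622 = 1455 Ω
I = V / R_total = 120 / 1455 = 0.08245 A
P_R1 = I² × R1 = (0.08245)² × 820 = 5.575 W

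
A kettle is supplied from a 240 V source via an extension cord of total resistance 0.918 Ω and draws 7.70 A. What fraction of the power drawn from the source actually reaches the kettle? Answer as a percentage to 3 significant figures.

The extension cord carries the full 7.70 A.
P_line = I² R_line = (7.700)² × 0.918 = 54.43 W
P_source = V I = 240 × 7.700 = 1848 W; P_load = 1794 W
η = P_load / P_source = 1794 / 1848 = 0.9705

97.1 %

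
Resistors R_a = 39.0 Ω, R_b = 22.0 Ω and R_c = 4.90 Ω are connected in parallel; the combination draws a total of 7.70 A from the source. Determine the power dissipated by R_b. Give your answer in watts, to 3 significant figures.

35.6 W

We need the common branch voltage; get it from I_total × R_eq, then P = V²/R for the branch.
1/R_eq = 1/39.0 + 1/22.0 + 1/4.90 ⇒ R_eq = 3.634 Ω
V = I_total × R_eq = 7.700 × 3.634 = 27.98 V
P_R_b = V² / R_b = (27.98)² / 22.0 = 35.59 W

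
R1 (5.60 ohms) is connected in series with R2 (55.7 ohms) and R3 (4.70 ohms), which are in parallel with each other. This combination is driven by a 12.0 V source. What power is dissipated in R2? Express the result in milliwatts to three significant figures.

Collapse R2‖R3 to a single equivalent, reducing the network to two series elements.
R_p = (55.7×4.70)/(55.7+4.70) = 4.334 Ω
R_total = 5.60 + 4.334 = 9.934 Ω
I = V / R_total = 12.0 / 9.934 = 1.208 A
Voltage across the parallel pair: V_p = I × R_p = 1.208 × 4.334 = 5.236 V
R2 is across V_p, so use P = V²/R for that branch.
P_R2 = (5.236)² / 55.7 = 0.4921 W

492 mW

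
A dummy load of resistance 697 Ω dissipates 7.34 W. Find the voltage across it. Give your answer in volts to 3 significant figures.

Inverting the appropriate power form: V = √(P R).
V = √(7.34 × 697) = 71.53 V

71.5 V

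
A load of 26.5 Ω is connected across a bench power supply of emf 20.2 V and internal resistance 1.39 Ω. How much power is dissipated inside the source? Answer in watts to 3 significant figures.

The source's internal resistance is just another series element carrying I; its dissipation is I²r.
I = ε / (r + R) = 20.2 / (1.39 + 26.5) = 0.7243 A
P_int = I² r = (0.7243)² × 1.39 = 0.7292 W

0.729 W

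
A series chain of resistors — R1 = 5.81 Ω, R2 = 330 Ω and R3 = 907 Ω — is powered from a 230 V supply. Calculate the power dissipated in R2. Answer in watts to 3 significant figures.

Every series element carries the same I. Get I from the total resistance, then P = I² × R2.
R_total = 5.81 + 330 + 907 = 1243 Ω
I = V / R_total = 230 / 1243 = 0.1851 A
P_R2 = I² × R2 = (0.1851)² × 330 = 11.30 W

11.3 W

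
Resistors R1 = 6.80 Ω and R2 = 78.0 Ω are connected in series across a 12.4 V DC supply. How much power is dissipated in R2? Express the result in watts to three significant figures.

Series elements share the same current, so find I first, then use P = I²R.
R_total = 6.80 + 78.0 = 84.80 Ω
I = V / R_total = 12.4 / 84.80 = 0.1462 A
P_R2 = I² × R2 = (0.1462)² × 78.0 = 1.668 W

1.67 W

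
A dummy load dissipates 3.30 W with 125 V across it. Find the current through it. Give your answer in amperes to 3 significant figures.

0.0264 A

From P = V I = I²R = V²/R, with the two given quantities we get I = P / V.
I = 3.30 / 125 = 0.02640 A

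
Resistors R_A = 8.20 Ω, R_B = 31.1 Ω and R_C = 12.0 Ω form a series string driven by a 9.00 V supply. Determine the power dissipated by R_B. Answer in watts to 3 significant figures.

The current is common to all series resistors; compute it, then apply P = I²R for the target.
R_total = 8.20 + 31.1 + 12.0 = 51.30 Ω
I = V / R_total = 9.00 / 51.30 = 0.1754 A
P_R_B = I² × R_B = (0.1754)² × 31.1 = 0.9572 W

0.957 W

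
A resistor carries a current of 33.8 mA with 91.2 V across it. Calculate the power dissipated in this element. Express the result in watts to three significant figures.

Both the voltage across and the current through the element are known, so P = V I applies directly.
P = 91.2 V × 0.03380 A = 3.083 W

3.08 W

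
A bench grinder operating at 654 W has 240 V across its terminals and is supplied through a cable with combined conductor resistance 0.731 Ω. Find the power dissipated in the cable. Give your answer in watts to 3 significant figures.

5.43 W

Only the current and the line resistance are needed for the I²R loss.
I = P / V = 654 / 240 = 2.725 A through the cable.
P_line = I² R_line = (2.725)² × 0.731 = 5.428 W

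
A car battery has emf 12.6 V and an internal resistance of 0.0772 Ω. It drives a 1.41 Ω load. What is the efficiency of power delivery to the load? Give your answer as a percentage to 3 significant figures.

94.8 %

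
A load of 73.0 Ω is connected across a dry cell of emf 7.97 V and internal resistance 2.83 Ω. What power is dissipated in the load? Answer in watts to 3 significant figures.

With r and R in series, I = ε/(r+R); the load dissipates I²R.
I = ε / (r + R) = 7.97 / (2.83 + 73.0) = 0.1051 A
P_load = I² R = (0.1051)² × 73.0 = 0.8064 W

0.806 W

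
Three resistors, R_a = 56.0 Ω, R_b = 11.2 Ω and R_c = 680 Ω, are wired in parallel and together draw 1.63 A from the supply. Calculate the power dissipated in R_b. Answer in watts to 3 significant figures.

20.1 W

Only the total current is stated, so first find the parallel equivalent to get the voltage across the combination.
1/R_eq = 1/56.0 + 1/11.2 + 1/680 ⇒ R_eq = 9.207 Ω
V = I_total × R_eq = 1.630 × 9.207 = 15.01 V
P_R_b = V² / R_b = (15.01)² / 11.2 = 20.11 W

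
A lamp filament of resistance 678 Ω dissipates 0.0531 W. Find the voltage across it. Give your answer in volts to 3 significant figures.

6.00 V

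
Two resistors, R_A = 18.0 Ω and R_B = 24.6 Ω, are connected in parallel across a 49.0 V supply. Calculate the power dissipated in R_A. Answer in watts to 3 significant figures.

Each parallel branch sees the full supply voltage, so P = V²/R applies directly to the target branch.
P_R_A = V² / R_A = (49.0)² / 18.0 Ω = 133.4 W

133 W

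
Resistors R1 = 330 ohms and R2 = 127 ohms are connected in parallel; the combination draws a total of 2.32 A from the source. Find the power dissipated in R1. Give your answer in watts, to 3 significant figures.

137 W

The branches share the same voltage, but only the total current is given — find V from the equivalent resistance first.
1/R_eq = 1/330 + 1/127 ⇒ R_eq = 91.71 Ω
V = I_total × R_eq = 2.320 × 91.71 = 212.8 V
P_R1 = V² / R1 = (212.8)² / 330 = 137.2 W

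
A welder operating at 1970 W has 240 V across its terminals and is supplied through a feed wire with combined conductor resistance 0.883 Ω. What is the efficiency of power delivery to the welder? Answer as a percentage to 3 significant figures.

97.1 %

I = P / V = 1970 / 240 = 8.208 A through the feed wire.
P_line = I² R_line = (8.208)² × 0.883 = 59.49 W
P_source = P_load + P_line = 1970 + 59.49 = 2029 W
η = P_load / P_source = 1970 / 2029 = 0.9707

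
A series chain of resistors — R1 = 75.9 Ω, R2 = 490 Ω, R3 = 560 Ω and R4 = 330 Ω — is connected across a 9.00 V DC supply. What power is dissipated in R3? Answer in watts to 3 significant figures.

0.0214 W

In a series string the same current flows through every resistor — find that current, then P = I²R for the one we want.
R_total = 75.9 + 490 + 560 + 330 = 1456 Ω
I = V / R_total = 9.00 / 1456 = 0.006182 A
P_R3 = I² × R3 = (0.006182)² × 560 = 0.02140 W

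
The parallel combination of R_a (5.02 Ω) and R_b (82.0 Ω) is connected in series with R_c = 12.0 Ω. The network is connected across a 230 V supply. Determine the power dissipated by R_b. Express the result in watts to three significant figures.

51.6 W

Collapse the R_a‖R_b pair into one equivalent R_p; then R_p and R_c form a series string.
R_p = (5.02×82.0)/(5.02+82.0) = 4.730 Ω
R_total = R_p + 12.0 = 4.730 + 12.0 = 16.73 Ω
I = V / R_total = 230 / 16.73 = 13.75 A
Voltage across the parallel pair: V_p = I × R_p = 13.75 × 4.730 = 65.03 V
Use P = V²/R for R_b with V = V_p.
P_R_b = (65.03)² / 82.0 = 51.57 W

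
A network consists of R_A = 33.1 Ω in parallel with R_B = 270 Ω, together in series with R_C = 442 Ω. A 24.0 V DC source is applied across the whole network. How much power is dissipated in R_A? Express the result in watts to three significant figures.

0.0681 W

Combine R_A and R_B into their parallel equivalent first, reducing the network to two series resistors.
R_p = (33.1×270)/(33.1+270) = 29.49 Ω
R_total = R_p + 442 = 29.49 + 442 = 471.5 Ω
I = V / R_total = 24.0 / 471.5 = 0.05090 A
Voltage across the parallel pair: V_p = I × R_p = 0.05090 × 29.49 = 1.501 V
Use P = V²/R for R_A with V = V_p.
P_R_A = (1.501)² / 33.1 = 0.06806 W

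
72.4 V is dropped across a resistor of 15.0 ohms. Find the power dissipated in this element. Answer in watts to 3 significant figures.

We know the drop across the element and its resistance — P = V²/R, one step.
P = (72.4 V)² / 15.0 Ω = 349.5 W

349 W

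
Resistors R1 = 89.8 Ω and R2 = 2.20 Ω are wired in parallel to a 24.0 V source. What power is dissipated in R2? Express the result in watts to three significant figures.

262 W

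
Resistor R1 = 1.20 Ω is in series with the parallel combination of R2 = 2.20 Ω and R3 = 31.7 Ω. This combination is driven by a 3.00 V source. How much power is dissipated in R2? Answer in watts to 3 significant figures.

First combine the parallel branches into one equivalent R_p, then R1 + R_p is a series pair.
R_p = (2.20×31.7)/(2.20+31.7) = 2.057 Ω
R_total = 1.20 + 2.057 = 3.257 Ω
I = V / R_total = 3.00 / 3.257 = 0.9210 A
Voltage across the parallel pair: V_p = I × R_p = 0.9210 × 2.057 = 1.895 V
With V_p across R2, its power is V_p²/R2.
P_R2 = (1.895)² / 2.20 = 1.632 W

1.63 W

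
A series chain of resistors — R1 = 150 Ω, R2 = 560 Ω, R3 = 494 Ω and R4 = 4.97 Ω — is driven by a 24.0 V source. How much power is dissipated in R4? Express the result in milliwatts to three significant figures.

Every series element carries the same I. Get I from the total resistance, then P = I² × R4.
R_total = 150 + 560 + 494 + 4.97 = 1209 Ω
I = V / R_total = 24.0 / 1209 = 0.01985 A
P_R4 = I² × R4 = (0.01985)² × 4.97 = 0.001959 W

1.96 mW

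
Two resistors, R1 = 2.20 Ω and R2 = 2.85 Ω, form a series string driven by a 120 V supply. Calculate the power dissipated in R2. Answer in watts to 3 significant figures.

1610 W

Series elements share the same current, so find I first, then use P = I²R.
R_total = 2.20 + 2.85 = 5.050 Ω
I = V / R_total = 120 / 5.050 = 23.76 A
P_R2 = I² × R2 = (23.76)² × 2.85 = 1609 W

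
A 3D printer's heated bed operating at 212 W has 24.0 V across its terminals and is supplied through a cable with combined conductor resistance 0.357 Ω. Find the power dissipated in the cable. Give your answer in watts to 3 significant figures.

Line loss is just I²R for the cable — we know both I and R_line directly.
I = P / V = 212 / 24.0 = 8.833 A through the cable.
P_line = I² R_line = (8.833)² × 0.357 = 27.86 W

27.9 W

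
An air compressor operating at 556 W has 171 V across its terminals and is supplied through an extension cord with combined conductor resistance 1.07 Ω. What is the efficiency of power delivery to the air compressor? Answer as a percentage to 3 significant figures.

I = P / V = 556 / 171 = 3.251 A through the extension cord.
P_line = I² R_line = (3.251)² × 1.07 = 11.31 W
P_source = P_load + P_line = 556.0 + 11.31 = 567.3 W
η = P_load / P_source = 556.0 / 567.3 = 0.9801

98.0 %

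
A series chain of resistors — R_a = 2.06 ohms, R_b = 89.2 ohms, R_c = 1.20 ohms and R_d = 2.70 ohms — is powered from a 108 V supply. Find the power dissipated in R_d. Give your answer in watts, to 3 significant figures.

Since the resistors are in series they all carry the loop current I = V/R_total; the power in any one is I²R.
R_total = 2.06 + 89.2 + 1.20 + 2.70 = 95.16 Ω
I = V / R_total = 108 / 95.16 = 1.135 A
P_R_d = I² × R_d = (1.135)² × 2.70 = 3.478 W

3.48 W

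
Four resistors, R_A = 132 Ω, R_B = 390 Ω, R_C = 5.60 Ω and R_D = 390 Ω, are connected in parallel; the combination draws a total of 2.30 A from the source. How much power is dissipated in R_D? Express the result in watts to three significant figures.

0.371 W

The branches share the same voltage, but only the total current is given — find V from the equivalent resistance first.
1/R_eq = 1/132 + 1/390 + 1/5.60 + 1/390 ⇒ R_eq = 5.228 Ω
V = I_total × R_eq = 2.300 × 5.228 = 12.02 V
P_R_D = V² / R_D = (12.02)² / 390 = 0.3707 W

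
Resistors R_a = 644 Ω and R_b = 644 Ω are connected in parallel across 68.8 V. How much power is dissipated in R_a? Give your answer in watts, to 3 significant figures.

7.35 W

Every branch has 68.8 V across it, so for R_a the power is simply V²/R.
P_R_a = V² / R_a = (68.8)² / 644 Ω = 7.350 W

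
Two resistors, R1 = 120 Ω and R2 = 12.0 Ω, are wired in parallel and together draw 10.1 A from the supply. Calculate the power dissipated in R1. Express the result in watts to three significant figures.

101 W

We need the common branch voltage; get it from I_total × R_eq, then P = V²/R for the branch.
1/R_eq = 1/120 + 1/12.0 ⇒ R_eq = 10.91 Ω
V = I_total × R_eq = 10.10 × 10.91 = 110.2 V
P_R1 = V² / R1 = (110.2)² / 120 = 101.2 W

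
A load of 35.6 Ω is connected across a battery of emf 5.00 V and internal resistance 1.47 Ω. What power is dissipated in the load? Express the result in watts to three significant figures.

0.648 W

With r and R in series, I = ε/(r+R); the load dissipates I²R.
I = ε / (r + R) = 5.00 / (1.47 + 35.6) = 0.1349 A
P_load = I² R = (0.1349)² × 35.6 = 0.6477 W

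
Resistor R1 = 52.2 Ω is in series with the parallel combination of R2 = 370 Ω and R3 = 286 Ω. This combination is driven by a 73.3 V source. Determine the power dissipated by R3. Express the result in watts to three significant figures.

10.7 W

Reduce the parallel pair to R_p first; the network is then a simple series string.
R_p = (370×286)/(370+286) = 161.3 Ω
R_total = 52.2 + 161.3 = 213.5 Ω
I = V / R_total = 73.3 / 213.5 = 0.3433 A
Voltage across the parallel pair: V_p = I × R_p = 0.3433 × 161.3 = 55.38 V
R3 is across V_p, so use P = V²/R for that branch.
P_R3 = (55.38)² / 286 = 10.72 W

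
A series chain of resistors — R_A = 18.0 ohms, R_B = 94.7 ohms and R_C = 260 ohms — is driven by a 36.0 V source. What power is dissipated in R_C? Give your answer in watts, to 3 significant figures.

In a series string the same current flows through every resistor — find that current, then P = I²R for the one we want.
R_total = 18.0 + 94.7 + 260 = 372.7 Ω
I = V / R_total = 36.0 / 372.7 = 0.09659 A
P_R_C = I² × R_C = (0.09659)² × 260 = 2.426 W

2.43 W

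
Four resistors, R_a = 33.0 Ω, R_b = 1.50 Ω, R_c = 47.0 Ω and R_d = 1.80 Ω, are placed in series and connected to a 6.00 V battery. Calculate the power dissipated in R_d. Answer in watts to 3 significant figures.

Series elements share the same current, so find I first, then use P = I²R.
R_total = 33.0 + 1.50 + 47.0 + 1.80 = 83.30 Ω
I = V / R_total = 6.00 / 83.30 = 0.07203 A
P_R_d = I² × R_d = (0.07203)² × 1.80 = 0.009339 W

0.00934 W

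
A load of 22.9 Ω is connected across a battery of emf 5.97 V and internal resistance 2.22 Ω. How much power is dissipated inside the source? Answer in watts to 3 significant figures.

The source's internal resistance is just another series element carrying I; its dissipation is I²r.
I = ε / (r + R) = 5.97 / (2.22 + 22.9) = 0.2377 A
P_int = I² r = (0.2377)² × 2.22 = 0.1254 W

0.125 W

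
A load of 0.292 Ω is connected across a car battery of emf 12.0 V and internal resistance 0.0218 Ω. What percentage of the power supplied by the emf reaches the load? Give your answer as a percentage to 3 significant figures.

93.1 %

Efficiency is P_load / P_total. With a series r and R sharing the same I, P = I²R for each, so η = R/(R+r).
η = R / (R + r) = 0.292 / (0.292 + 0.0218) = 0.9305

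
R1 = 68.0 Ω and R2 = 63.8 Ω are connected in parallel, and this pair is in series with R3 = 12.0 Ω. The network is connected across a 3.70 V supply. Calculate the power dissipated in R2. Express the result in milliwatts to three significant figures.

115 mW

Collapse the R1‖R2 pair into one equivalent R_p; then R_p and R3 form a series string.
R_p = (68.0×63.8)/(68.0+63.8) = 32.92 Ω
R_total = R_p + 12.0 = 32.92 + 12.0 = 44.92 Ω
I = V / R_total = 3.70 / 44.92 = 0.08238 A
Voltage across the parallel pair: V_p = I × R_p = 0.08238 × 32.92 = 2.712 V
Use P = V²/R for R2 with V = V_p.
P_R2 = (2.712)² / 63.8 = 0.1152 W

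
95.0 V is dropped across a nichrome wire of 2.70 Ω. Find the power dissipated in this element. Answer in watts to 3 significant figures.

Voltage and resistance are given, so P = V²/R is the one-step route.
P = (95.0 V)² / 2.70 Ω = 3343 W

3340 W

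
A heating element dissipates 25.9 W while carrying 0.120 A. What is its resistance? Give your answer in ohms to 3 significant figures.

1800 Ω

From P = V I = I²R = V²/R, with the two given quantities we get R = P / I².
R = 25.9 / (0.1200)² = 1799 Ω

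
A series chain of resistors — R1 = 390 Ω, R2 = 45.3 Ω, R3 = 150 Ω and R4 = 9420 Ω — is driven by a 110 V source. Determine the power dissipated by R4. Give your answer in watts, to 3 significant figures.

1.14 W

Every series element carries the same I. Get I from the total resistance, then P = I² × R4.
R_total = 390 + 45.3 + 150 + 9420 = 10010 Ω
I = V / R_total = 110 / 10010 = 0.01099 A
P_R4 = I² × R4 = (0.01099)² × 9420 = 1.139 W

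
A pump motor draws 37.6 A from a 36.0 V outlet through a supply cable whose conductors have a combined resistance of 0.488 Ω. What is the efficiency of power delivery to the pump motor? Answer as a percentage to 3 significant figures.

49.0 %

The supply cable carries the full 37.6 A.
P_line = I² R_line = (37.60)² × 0.488 = 689.9 W
P_source = V I = 36.0 × 37.60 = 1354 W; P_load = 663.7 W
η = P_load / P_source = 663.7 / 1354 = 0.4903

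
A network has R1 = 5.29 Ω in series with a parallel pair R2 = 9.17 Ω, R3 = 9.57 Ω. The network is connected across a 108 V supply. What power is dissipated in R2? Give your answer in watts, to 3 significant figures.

Replace R2 and R3 with their parallel equivalent so the circuit becomes R1 in series with R_p.
R_p = (9.17×9.57)/(9.17+9.57) = 4.683 Ω
R_total = 5.29 + 4.683 = 9.973 Ω
I = V / R_total = 108 / 9.973 = 10.83 A
Voltage across the parallel pair: V_p = I × R_p = 10.83 × 4.683 = 50.71 V
With V_p across R2, its power is V_p²/R2.
P_R2 = (50.71)² / 9.17 = 280.5 W

280 W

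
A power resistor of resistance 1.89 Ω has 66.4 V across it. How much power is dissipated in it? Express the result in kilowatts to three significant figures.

V and R are stated; P = V²/R avoids computing the current.
P = (66.4 V)² / 1.89 Ω = 2333 W

2.33 kW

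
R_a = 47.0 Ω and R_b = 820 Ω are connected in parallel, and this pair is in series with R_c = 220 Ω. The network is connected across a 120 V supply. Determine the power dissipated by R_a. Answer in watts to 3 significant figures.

8.66 W

First find R_p for the parallel pair, then treat R_p + R_c as a series loop.
R_p = (47.0×820)/(47.0+820) = 44.45 Ω
R_total = R_p + 220 = 44.45 + 220 = 264.5 Ω
I = V / R_total = 120 / 264.5 = 0.4538 A
Voltage across the parallel pair: V_p = I × R_p = 0.4538 × 44.45 = 20.17 V
R_a sits across V_p; its power is V_p²/R.
P_R_a = (20.17)² / 47.0 = 8.657 W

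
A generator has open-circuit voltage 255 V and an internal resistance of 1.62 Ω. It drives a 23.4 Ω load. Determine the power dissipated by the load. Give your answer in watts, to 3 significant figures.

Find the circuit current first, then P = I²R for the load (series elements share I).
I = ε / (r + R) = 255 / (1.62 + 23.4) = 10.19 A
P_load = I² R = (10.19)² × 23.4 = 2431 W

2430 W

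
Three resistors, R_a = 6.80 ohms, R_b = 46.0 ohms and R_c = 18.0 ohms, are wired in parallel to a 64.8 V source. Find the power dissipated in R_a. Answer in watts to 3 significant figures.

618 W

R_a sits directly across the source, so P = V²/R with V = 64.8 V.
P_R_a = V² / R_a = (64.8)² / 6.80 Ω = 617.5 W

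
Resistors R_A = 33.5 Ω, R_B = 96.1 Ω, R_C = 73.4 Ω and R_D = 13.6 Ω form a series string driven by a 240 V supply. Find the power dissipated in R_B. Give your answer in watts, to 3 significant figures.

118 W

Since the resistors are in series they all carry the loop current I = V/R_total; the power in any one is I²R.
R_total = 33.5 + 96.1 + 73.4 + 13.6 = 216.6 Ω
I = V / R_total = 240 / 216.6 = 1.108 A
P_R_B = I² × R_B = (1.108)² × 96.1 = 118.0 W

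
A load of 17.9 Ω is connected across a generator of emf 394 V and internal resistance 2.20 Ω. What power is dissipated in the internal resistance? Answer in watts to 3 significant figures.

845 W

r is in series with the load, so it carries the full circuit current — the loss in it is I²r.
I = ε / (r + R) = 394 / (2.20 + 17.9) = 19.60 A
P_int = I² r = (19.60)² × 2.20 = 845.3 W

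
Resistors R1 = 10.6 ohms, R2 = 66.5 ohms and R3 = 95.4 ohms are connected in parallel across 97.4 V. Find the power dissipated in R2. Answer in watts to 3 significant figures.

The supply voltage appears across each parallel branch — just use P = V²/R2.
P_R2 = V² / R2 = (97.4)² / 66.5 Ω = 142.7 W

143 W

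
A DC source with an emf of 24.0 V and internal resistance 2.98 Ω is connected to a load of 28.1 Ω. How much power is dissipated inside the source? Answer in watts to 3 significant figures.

1.78 W

r is in series with the load, so it carries the full circuit current — the loss in it is I²r.
I = ε / (r + R) = 24.0 / (2.98 + 28.1) = 0.7722 A
P_int = I² r = (0.7722)² × 2.98 = 1.777 W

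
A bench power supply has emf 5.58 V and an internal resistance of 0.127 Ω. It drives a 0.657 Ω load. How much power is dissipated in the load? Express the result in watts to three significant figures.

With r and R in series, I = ε/(r+R); the load dissipates I²R.
I = ε / (r + R) = 5.58 / (0.127 + 0.657) = 7.117 A
P_load = I² R = (7.117)² × 0.657 = 33.28 W

33.3 W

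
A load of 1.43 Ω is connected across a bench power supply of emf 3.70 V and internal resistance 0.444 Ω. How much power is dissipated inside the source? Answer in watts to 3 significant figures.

The source's internal resistance is just another series element carrying I; its dissipation is I²r.
I = ε / (r + R) = 3.70 / (0.444 + 1.43) = 1.974 A
P_int = I² r = (1.974)² × 0.444 = 1.731 W

1.73 W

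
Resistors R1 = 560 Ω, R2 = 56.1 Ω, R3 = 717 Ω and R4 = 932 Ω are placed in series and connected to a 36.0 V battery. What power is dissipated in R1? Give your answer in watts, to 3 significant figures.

Since the resistors are in series they all carry the loop current I = V/R_total; the power in any one is I²R.
R_total = 560 + 56.1 + 717 + 932 = 2265 Ω
I = V / R_total = 36.0 / 2265 = 0.01589 A
P_R1 = I² × R1 = (0.01589)² × 560 = 0.1415 W

0.141 W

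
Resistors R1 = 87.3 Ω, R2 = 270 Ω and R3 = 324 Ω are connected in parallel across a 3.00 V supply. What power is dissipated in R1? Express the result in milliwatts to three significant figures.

103 mW

Parallel branches share the same voltage; P = V²/R gives the branch power in one step.
P_R1 = V² / R1 = (3.00)² / 87.3 Ω = 0.1031 W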